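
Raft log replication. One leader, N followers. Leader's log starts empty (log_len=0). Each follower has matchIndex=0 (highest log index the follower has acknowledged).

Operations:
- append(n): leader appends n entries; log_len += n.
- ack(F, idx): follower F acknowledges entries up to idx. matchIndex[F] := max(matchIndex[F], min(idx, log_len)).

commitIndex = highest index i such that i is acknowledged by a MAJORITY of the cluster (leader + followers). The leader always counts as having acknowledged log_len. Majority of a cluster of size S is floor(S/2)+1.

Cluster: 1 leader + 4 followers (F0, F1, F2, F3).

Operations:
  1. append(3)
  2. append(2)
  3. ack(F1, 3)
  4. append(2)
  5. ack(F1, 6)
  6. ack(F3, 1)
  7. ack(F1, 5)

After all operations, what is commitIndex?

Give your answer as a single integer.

Answer: 1

Derivation:
Op 1: append 3 -> log_len=3
Op 2: append 2 -> log_len=5
Op 3: F1 acks idx 3 -> match: F0=0 F1=3 F2=0 F3=0; commitIndex=0
Op 4: append 2 -> log_len=7
Op 5: F1 acks idx 6 -> match: F0=0 F1=6 F2=0 F3=0; commitIndex=0
Op 6: F3 acks idx 1 -> match: F0=0 F1=6 F2=0 F3=1; commitIndex=1
Op 7: F1 acks idx 5 -> match: F0=0 F1=6 F2=0 F3=1; commitIndex=1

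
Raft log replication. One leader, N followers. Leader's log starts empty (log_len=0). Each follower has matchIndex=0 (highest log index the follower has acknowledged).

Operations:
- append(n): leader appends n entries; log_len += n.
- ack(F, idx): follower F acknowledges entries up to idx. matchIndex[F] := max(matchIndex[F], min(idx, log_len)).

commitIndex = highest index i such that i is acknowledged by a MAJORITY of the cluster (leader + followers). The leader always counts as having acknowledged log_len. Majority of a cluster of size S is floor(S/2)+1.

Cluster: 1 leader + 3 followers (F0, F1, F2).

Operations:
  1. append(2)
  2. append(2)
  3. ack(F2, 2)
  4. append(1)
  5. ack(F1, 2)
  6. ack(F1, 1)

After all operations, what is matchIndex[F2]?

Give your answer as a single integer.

Op 1: append 2 -> log_len=2
Op 2: append 2 -> log_len=4
Op 3: F2 acks idx 2 -> match: F0=0 F1=0 F2=2; commitIndex=0
Op 4: append 1 -> log_len=5
Op 5: F1 acks idx 2 -> match: F0=0 F1=2 F2=2; commitIndex=2
Op 6: F1 acks idx 1 -> match: F0=0 F1=2 F2=2; commitIndex=2

Answer: 2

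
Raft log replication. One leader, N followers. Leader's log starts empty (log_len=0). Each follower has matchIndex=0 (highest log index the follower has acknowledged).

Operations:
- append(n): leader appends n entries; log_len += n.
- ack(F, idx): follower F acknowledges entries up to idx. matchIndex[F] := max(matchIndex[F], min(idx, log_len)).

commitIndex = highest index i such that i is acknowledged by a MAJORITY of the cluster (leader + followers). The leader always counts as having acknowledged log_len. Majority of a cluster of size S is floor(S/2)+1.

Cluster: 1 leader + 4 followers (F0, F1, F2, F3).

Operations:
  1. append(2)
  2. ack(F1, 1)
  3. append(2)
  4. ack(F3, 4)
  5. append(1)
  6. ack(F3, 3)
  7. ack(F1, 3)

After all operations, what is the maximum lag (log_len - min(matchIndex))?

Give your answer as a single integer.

Answer: 5

Derivation:
Op 1: append 2 -> log_len=2
Op 2: F1 acks idx 1 -> match: F0=0 F1=1 F2=0 F3=0; commitIndex=0
Op 3: append 2 -> log_len=4
Op 4: F3 acks idx 4 -> match: F0=0 F1=1 F2=0 F3=4; commitIndex=1
Op 5: append 1 -> log_len=5
Op 6: F3 acks idx 3 -> match: F0=0 F1=1 F2=0 F3=4; commitIndex=1
Op 7: F1 acks idx 3 -> match: F0=0 F1=3 F2=0 F3=4; commitIndex=3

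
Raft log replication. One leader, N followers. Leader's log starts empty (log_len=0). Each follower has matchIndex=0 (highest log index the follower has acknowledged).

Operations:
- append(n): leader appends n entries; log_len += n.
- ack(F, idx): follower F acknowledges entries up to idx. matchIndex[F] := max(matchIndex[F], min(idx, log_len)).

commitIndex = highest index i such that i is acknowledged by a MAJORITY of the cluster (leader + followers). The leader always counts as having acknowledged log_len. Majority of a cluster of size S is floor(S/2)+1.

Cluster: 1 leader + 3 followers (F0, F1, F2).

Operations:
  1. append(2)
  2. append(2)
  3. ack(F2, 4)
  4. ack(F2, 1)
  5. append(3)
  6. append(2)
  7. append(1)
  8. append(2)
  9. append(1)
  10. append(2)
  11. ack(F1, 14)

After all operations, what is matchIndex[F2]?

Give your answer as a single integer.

Answer: 4

Derivation:
Op 1: append 2 -> log_len=2
Op 2: append 2 -> log_len=4
Op 3: F2 acks idx 4 -> match: F0=0 F1=0 F2=4; commitIndex=0
Op 4: F2 acks idx 1 -> match: F0=0 F1=0 F2=4; commitIndex=0
Op 5: append 3 -> log_len=7
Op 6: append 2 -> log_len=9
Op 7: append 1 -> log_len=10
Op 8: append 2 -> log_len=12
Op 9: append 1 -> log_len=13
Op 10: append 2 -> log_len=15
Op 11: F1 acks idx 14 -> match: F0=0 F1=14 F2=4; commitIndex=4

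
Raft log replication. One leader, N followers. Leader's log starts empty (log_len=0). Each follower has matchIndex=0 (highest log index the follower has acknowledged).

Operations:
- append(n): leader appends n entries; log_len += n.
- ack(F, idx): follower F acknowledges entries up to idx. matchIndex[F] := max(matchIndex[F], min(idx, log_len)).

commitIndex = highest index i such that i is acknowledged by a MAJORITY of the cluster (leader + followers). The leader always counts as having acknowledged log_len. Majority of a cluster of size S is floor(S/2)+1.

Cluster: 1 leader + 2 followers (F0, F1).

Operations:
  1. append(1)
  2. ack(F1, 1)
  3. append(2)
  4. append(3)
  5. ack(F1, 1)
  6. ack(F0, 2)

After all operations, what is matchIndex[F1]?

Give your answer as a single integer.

Answer: 1

Derivation:
Op 1: append 1 -> log_len=1
Op 2: F1 acks idx 1 -> match: F0=0 F1=1; commitIndex=1
Op 3: append 2 -> log_len=3
Op 4: append 3 -> log_len=6
Op 5: F1 acks idx 1 -> match: F0=0 F1=1; commitIndex=1
Op 6: F0 acks idx 2 -> match: F0=2 F1=1; commitIndex=2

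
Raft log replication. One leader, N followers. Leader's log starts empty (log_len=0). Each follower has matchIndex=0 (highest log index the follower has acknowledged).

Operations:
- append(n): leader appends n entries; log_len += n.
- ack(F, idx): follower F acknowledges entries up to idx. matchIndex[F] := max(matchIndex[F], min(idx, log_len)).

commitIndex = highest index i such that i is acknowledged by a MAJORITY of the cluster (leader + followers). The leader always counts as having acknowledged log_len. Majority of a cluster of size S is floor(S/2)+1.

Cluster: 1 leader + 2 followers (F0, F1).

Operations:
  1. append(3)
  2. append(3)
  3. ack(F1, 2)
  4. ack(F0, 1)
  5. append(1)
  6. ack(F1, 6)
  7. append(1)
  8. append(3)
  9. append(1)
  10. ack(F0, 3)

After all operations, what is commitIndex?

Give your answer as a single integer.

Answer: 6

Derivation:
Op 1: append 3 -> log_len=3
Op 2: append 3 -> log_len=6
Op 3: F1 acks idx 2 -> match: F0=0 F1=2; commitIndex=2
Op 4: F0 acks idx 1 -> match: F0=1 F1=2; commitIndex=2
Op 5: append 1 -> log_len=7
Op 6: F1 acks idx 6 -> match: F0=1 F1=6; commitIndex=6
Op 7: append 1 -> log_len=8
Op 8: append 3 -> log_len=11
Op 9: append 1 -> log_len=12
Op 10: F0 acks idx 3 -> match: F0=3 F1=6; commitIndex=6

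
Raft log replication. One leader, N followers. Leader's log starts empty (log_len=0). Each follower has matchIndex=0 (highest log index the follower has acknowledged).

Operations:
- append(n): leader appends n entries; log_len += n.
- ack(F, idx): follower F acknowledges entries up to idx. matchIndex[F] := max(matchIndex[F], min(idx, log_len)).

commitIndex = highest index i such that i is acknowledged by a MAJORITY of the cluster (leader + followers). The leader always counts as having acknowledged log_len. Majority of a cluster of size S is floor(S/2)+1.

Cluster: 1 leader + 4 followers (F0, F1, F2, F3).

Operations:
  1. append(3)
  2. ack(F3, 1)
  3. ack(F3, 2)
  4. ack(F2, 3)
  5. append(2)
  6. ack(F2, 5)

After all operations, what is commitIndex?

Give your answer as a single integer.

Answer: 2

Derivation:
Op 1: append 3 -> log_len=3
Op 2: F3 acks idx 1 -> match: F0=0 F1=0 F2=0 F3=1; commitIndex=0
Op 3: F3 acks idx 2 -> match: F0=0 F1=0 F2=0 F3=2; commitIndex=0
Op 4: F2 acks idx 3 -> match: F0=0 F1=0 F2=3 F3=2; commitIndex=2
Op 5: append 2 -> log_len=5
Op 6: F2 acks idx 5 -> match: F0=0 F1=0 F2=5 F3=2; commitIndex=2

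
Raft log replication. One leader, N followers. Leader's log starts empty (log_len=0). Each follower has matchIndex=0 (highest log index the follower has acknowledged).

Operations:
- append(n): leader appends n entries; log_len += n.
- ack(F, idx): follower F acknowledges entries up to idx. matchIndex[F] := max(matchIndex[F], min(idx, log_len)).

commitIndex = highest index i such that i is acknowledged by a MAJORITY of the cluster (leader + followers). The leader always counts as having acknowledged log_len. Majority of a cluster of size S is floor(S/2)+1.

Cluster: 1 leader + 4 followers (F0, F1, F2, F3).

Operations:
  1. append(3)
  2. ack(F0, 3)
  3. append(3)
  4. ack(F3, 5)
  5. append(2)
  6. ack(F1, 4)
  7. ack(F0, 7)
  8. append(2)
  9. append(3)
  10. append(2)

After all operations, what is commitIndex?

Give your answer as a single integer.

Op 1: append 3 -> log_len=3
Op 2: F0 acks idx 3 -> match: F0=3 F1=0 F2=0 F3=0; commitIndex=0
Op 3: append 3 -> log_len=6
Op 4: F3 acks idx 5 -> match: F0=3 F1=0 F2=0 F3=5; commitIndex=3
Op 5: append 2 -> log_len=8
Op 6: F1 acks idx 4 -> match: F0=3 F1=4 F2=0 F3=5; commitIndex=4
Op 7: F0 acks idx 7 -> match: F0=7 F1=4 F2=0 F3=5; commitIndex=5
Op 8: append 2 -> log_len=10
Op 9: append 3 -> log_len=13
Op 10: append 2 -> log_len=15

Answer: 5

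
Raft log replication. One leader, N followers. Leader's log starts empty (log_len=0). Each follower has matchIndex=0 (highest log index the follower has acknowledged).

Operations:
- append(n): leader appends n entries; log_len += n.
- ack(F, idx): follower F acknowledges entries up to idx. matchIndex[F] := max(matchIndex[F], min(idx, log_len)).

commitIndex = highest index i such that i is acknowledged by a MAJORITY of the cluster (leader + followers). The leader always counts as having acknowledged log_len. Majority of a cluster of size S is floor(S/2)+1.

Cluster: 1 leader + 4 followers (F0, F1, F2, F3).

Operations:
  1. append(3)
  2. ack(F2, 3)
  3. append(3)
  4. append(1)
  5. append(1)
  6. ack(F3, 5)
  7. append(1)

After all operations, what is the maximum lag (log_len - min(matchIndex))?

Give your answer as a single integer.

Answer: 9

Derivation:
Op 1: append 3 -> log_len=3
Op 2: F2 acks idx 3 -> match: F0=0 F1=0 F2=3 F3=0; commitIndex=0
Op 3: append 3 -> log_len=6
Op 4: append 1 -> log_len=7
Op 5: append 1 -> log_len=8
Op 6: F3 acks idx 5 -> match: F0=0 F1=0 F2=3 F3=5; commitIndex=3
Op 7: append 1 -> log_len=9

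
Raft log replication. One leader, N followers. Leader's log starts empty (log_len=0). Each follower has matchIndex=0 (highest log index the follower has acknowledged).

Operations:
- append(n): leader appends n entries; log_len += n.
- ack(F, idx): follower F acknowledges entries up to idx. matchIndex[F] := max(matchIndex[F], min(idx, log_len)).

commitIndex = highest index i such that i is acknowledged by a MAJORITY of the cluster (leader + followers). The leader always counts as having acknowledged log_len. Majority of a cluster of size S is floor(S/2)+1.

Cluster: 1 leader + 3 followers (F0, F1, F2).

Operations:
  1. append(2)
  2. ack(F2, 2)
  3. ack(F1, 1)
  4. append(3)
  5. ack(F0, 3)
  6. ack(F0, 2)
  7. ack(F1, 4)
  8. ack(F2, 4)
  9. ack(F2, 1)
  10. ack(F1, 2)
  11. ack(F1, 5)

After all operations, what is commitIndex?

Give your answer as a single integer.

Answer: 4

Derivation:
Op 1: append 2 -> log_len=2
Op 2: F2 acks idx 2 -> match: F0=0 F1=0 F2=2; commitIndex=0
Op 3: F1 acks idx 1 -> match: F0=0 F1=1 F2=2; commitIndex=1
Op 4: append 3 -> log_len=5
Op 5: F0 acks idx 3 -> match: F0=3 F1=1 F2=2; commitIndex=2
Op 6: F0 acks idx 2 -> match: F0=3 F1=1 F2=2; commitIndex=2
Op 7: F1 acks idx 4 -> match: F0=3 F1=4 F2=2; commitIndex=3
Op 8: F2 acks idx 4 -> match: F0=3 F1=4 F2=4; commitIndex=4
Op 9: F2 acks idx 1 -> match: F0=3 F1=4 F2=4; commitIndex=4
Op 10: F1 acks idx 2 -> match: F0=3 F1=4 F2=4; commitIndex=4
Op 11: F1 acks idx 5 -> match: F0=3 F1=5 F2=4; commitIndex=4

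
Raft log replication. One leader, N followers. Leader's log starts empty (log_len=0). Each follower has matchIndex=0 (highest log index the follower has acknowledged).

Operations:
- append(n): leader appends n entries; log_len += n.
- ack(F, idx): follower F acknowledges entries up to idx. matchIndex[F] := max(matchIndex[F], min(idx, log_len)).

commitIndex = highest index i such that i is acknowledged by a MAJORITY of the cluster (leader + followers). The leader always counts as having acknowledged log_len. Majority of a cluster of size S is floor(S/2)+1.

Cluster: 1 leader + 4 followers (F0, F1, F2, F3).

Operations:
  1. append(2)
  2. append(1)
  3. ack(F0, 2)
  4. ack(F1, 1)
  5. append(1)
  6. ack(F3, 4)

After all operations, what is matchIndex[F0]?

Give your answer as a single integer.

Answer: 2

Derivation:
Op 1: append 2 -> log_len=2
Op 2: append 1 -> log_len=3
Op 3: F0 acks idx 2 -> match: F0=2 F1=0 F2=0 F3=0; commitIndex=0
Op 4: F1 acks idx 1 -> match: F0=2 F1=1 F2=0 F3=0; commitIndex=1
Op 5: append 1 -> log_len=4
Op 6: F3 acks idx 4 -> match: F0=2 F1=1 F2=0 F3=4; commitIndex=2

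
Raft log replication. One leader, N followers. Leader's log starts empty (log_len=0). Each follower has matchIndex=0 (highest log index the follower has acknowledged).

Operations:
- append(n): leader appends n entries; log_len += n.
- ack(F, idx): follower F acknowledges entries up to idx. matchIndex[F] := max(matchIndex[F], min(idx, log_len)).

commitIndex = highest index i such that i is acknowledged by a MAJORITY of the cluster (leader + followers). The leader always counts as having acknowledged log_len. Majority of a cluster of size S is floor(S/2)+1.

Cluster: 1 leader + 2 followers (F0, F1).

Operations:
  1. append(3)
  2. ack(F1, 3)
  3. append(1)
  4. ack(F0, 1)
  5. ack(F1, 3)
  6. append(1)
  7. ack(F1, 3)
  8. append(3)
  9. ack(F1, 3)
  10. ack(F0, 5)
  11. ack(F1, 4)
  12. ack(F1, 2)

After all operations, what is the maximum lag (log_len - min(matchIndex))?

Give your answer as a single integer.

Answer: 4

Derivation:
Op 1: append 3 -> log_len=3
Op 2: F1 acks idx 3 -> match: F0=0 F1=3; commitIndex=3
Op 3: append 1 -> log_len=4
Op 4: F0 acks idx 1 -> match: F0=1 F1=3; commitIndex=3
Op 5: F1 acks idx 3 -> match: F0=1 F1=3; commitIndex=3
Op 6: append 1 -> log_len=5
Op 7: F1 acks idx 3 -> match: F0=1 F1=3; commitIndex=3
Op 8: append 3 -> log_len=8
Op 9: F1 acks idx 3 -> match: F0=1 F1=3; commitIndex=3
Op 10: F0 acks idx 5 -> match: F0=5 F1=3; commitIndex=5
Op 11: F1 acks idx 4 -> match: F0=5 F1=4; commitIndex=5
Op 12: F1 acks idx 2 -> match: F0=5 F1=4; commitIndex=5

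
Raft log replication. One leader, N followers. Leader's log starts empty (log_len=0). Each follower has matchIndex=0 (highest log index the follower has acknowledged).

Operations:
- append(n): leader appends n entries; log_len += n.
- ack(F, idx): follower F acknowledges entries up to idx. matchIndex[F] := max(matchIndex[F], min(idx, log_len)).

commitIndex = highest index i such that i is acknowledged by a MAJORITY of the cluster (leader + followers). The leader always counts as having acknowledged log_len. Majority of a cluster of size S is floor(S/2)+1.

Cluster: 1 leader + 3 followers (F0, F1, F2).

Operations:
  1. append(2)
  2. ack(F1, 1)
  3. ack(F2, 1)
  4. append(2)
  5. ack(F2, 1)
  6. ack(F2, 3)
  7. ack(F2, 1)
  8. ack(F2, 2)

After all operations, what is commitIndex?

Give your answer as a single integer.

Answer: 1

Derivation:
Op 1: append 2 -> log_len=2
Op 2: F1 acks idx 1 -> match: F0=0 F1=1 F2=0; commitIndex=0
Op 3: F2 acks idx 1 -> match: F0=0 F1=1 F2=1; commitIndex=1
Op 4: append 2 -> log_len=4
Op 5: F2 acks idx 1 -> match: F0=0 F1=1 F2=1; commitIndex=1
Op 6: F2 acks idx 3 -> match: F0=0 F1=1 F2=3; commitIndex=1
Op 7: F2 acks idx 1 -> match: F0=0 F1=1 F2=3; commitIndex=1
Op 8: F2 acks idx 2 -> match: F0=0 F1=1 F2=3; commitIndex=1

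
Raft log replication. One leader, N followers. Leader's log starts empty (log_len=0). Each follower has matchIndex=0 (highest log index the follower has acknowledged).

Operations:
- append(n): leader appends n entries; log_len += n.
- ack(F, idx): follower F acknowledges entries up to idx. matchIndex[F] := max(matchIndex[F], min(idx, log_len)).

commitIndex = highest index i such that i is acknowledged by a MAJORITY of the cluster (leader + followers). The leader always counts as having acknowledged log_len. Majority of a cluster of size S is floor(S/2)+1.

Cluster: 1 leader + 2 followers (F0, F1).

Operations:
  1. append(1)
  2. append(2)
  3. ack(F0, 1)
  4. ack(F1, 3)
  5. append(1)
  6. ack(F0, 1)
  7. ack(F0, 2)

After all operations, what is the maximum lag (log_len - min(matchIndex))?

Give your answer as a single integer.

Op 1: append 1 -> log_len=1
Op 2: append 2 -> log_len=3
Op 3: F0 acks idx 1 -> match: F0=1 F1=0; commitIndex=1
Op 4: F1 acks idx 3 -> match: F0=1 F1=3; commitIndex=3
Op 5: append 1 -> log_len=4
Op 6: F0 acks idx 1 -> match: F0=1 F1=3; commitIndex=3
Op 7: F0 acks idx 2 -> match: F0=2 F1=3; commitIndex=3

Answer: 2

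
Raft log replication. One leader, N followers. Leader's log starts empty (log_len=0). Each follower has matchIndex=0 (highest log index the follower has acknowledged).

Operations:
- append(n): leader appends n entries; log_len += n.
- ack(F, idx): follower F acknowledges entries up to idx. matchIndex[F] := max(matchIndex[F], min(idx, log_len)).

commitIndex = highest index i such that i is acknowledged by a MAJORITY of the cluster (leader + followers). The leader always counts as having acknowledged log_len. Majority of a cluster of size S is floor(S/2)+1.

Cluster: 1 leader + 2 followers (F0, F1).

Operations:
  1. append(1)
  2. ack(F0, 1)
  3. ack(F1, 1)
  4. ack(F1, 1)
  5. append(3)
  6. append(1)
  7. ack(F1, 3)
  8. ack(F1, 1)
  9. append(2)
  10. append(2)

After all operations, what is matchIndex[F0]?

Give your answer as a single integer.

Answer: 1

Derivation:
Op 1: append 1 -> log_len=1
Op 2: F0 acks idx 1 -> match: F0=1 F1=0; commitIndex=1
Op 3: F1 acks idx 1 -> match: F0=1 F1=1; commitIndex=1
Op 4: F1 acks idx 1 -> match: F0=1 F1=1; commitIndex=1
Op 5: append 3 -> log_len=4
Op 6: append 1 -> log_len=5
Op 7: F1 acks idx 3 -> match: F0=1 F1=3; commitIndex=3
Op 8: F1 acks idx 1 -> match: F0=1 F1=3; commitIndex=3
Op 9: append 2 -> log_len=7
Op 10: append 2 -> log_len=9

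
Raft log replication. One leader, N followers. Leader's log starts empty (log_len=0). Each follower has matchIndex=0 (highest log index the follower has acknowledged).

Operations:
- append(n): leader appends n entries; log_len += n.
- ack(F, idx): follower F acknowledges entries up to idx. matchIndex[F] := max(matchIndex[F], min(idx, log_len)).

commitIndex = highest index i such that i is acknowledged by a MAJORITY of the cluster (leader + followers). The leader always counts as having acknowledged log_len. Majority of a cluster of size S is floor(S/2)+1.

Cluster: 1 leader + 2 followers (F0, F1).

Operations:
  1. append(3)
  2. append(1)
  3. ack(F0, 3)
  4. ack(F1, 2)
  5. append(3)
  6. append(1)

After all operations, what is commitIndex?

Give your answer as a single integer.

Op 1: append 3 -> log_len=3
Op 2: append 1 -> log_len=4
Op 3: F0 acks idx 3 -> match: F0=3 F1=0; commitIndex=3
Op 4: F1 acks idx 2 -> match: F0=3 F1=2; commitIndex=3
Op 5: append 3 -> log_len=7
Op 6: append 1 -> log_len=8

Answer: 3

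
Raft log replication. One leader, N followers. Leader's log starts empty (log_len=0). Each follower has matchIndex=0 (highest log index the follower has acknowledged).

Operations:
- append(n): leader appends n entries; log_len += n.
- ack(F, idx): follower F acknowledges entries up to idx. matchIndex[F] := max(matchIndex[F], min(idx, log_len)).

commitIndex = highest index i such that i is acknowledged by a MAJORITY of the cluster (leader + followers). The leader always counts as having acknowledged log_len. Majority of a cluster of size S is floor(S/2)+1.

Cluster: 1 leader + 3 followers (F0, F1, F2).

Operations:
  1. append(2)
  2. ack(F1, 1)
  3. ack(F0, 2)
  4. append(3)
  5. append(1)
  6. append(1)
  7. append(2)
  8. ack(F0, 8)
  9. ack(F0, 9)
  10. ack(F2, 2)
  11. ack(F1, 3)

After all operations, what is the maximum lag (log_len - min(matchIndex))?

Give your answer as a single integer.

Answer: 7

Derivation:
Op 1: append 2 -> log_len=2
Op 2: F1 acks idx 1 -> match: F0=0 F1=1 F2=0; commitIndex=0
Op 3: F0 acks idx 2 -> match: F0=2 F1=1 F2=0; commitIndex=1
Op 4: append 3 -> log_len=5
Op 5: append 1 -> log_len=6
Op 6: append 1 -> log_len=7
Op 7: append 2 -> log_len=9
Op 8: F0 acks idx 8 -> match: F0=8 F1=1 F2=0; commitIndex=1
Op 9: F0 acks idx 9 -> match: F0=9 F1=1 F2=0; commitIndex=1
Op 10: F2 acks idx 2 -> match: F0=9 F1=1 F2=2; commitIndex=2
Op 11: F1 acks idx 3 -> match: F0=9 F1=3 F2=2; commitIndex=3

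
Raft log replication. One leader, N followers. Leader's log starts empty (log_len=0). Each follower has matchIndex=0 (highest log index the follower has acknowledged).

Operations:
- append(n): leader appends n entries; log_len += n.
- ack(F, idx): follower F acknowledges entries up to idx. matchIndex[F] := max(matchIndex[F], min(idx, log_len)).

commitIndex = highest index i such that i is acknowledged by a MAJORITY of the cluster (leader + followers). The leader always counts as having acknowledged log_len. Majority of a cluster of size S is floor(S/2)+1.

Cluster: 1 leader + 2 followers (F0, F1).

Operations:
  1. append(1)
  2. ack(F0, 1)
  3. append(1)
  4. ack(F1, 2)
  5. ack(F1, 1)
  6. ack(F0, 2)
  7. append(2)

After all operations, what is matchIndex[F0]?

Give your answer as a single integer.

Op 1: append 1 -> log_len=1
Op 2: F0 acks idx 1 -> match: F0=1 F1=0; commitIndex=1
Op 3: append 1 -> log_len=2
Op 4: F1 acks idx 2 -> match: F0=1 F1=2; commitIndex=2
Op 5: F1 acks idx 1 -> match: F0=1 F1=2; commitIndex=2
Op 6: F0 acks idx 2 -> match: F0=2 F1=2; commitIndex=2
Op 7: append 2 -> log_len=4

Answer: 2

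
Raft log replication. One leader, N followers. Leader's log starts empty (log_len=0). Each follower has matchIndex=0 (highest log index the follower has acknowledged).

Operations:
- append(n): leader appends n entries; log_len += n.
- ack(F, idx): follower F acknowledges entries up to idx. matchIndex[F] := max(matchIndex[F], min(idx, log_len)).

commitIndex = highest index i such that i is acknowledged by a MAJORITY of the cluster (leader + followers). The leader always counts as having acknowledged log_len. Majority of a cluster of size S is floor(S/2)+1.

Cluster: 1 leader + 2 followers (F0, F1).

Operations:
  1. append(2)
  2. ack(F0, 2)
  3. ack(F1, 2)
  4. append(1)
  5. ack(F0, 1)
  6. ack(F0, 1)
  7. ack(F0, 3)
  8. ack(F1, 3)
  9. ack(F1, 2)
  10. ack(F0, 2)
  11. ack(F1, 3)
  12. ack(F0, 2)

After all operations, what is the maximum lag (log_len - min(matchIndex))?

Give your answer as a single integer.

Op 1: append 2 -> log_len=2
Op 2: F0 acks idx 2 -> match: F0=2 F1=0; commitIndex=2
Op 3: F1 acks idx 2 -> match: F0=2 F1=2; commitIndex=2
Op 4: append 1 -> log_len=3
Op 5: F0 acks idx 1 -> match: F0=2 F1=2; commitIndex=2
Op 6: F0 acks idx 1 -> match: F0=2 F1=2; commitIndex=2
Op 7: F0 acks idx 3 -> match: F0=3 F1=2; commitIndex=3
Op 8: F1 acks idx 3 -> match: F0=3 F1=3; commitIndex=3
Op 9: F1 acks idx 2 -> match: F0=3 F1=3; commitIndex=3
Op 10: F0 acks idx 2 -> match: F0=3 F1=3; commitIndex=3
Op 11: F1 acks idx 3 -> match: F0=3 F1=3; commitIndex=3
Op 12: F0 acks idx 2 -> match: F0=3 F1=3; commitIndex=3

Answer: 0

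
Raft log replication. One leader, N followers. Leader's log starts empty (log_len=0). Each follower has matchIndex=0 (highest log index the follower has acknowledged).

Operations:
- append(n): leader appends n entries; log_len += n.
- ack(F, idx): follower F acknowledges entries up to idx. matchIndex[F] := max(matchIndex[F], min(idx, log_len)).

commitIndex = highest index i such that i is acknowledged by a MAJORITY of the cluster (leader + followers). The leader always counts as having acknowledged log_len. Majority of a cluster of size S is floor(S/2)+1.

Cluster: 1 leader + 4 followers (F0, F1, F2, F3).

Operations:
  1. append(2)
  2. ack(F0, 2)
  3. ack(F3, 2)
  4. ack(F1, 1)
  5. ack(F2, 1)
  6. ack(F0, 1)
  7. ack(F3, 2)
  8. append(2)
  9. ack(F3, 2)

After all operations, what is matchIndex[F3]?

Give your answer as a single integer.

Op 1: append 2 -> log_len=2
Op 2: F0 acks idx 2 -> match: F0=2 F1=0 F2=0 F3=0; commitIndex=0
Op 3: F3 acks idx 2 -> match: F0=2 F1=0 F2=0 F3=2; commitIndex=2
Op 4: F1 acks idx 1 -> match: F0=2 F1=1 F2=0 F3=2; commitIndex=2
Op 5: F2 acks idx 1 -> match: F0=2 F1=1 F2=1 F3=2; commitIndex=2
Op 6: F0 acks idx 1 -> match: F0=2 F1=1 F2=1 F3=2; commitIndex=2
Op 7: F3 acks idx 2 -> match: F0=2 F1=1 F2=1 F3=2; commitIndex=2
Op 8: append 2 -> log_len=4
Op 9: F3 acks idx 2 -> match: F0=2 F1=1 F2=1 F3=2; commitIndex=2

Answer: 2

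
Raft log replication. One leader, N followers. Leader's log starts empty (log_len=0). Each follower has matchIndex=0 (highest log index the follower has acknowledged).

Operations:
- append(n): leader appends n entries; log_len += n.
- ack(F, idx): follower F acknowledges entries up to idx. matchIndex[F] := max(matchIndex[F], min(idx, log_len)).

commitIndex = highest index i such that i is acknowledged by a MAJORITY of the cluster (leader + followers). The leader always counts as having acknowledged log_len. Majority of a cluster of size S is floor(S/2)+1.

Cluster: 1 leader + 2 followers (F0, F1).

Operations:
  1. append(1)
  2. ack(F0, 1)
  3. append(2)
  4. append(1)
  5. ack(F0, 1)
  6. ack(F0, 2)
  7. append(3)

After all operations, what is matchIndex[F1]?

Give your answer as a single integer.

Op 1: append 1 -> log_len=1
Op 2: F0 acks idx 1 -> match: F0=1 F1=0; commitIndex=1
Op 3: append 2 -> log_len=3
Op 4: append 1 -> log_len=4
Op 5: F0 acks idx 1 -> match: F0=1 F1=0; commitIndex=1
Op 6: F0 acks idx 2 -> match: F0=2 F1=0; commitIndex=2
Op 7: append 3 -> log_len=7

Answer: 0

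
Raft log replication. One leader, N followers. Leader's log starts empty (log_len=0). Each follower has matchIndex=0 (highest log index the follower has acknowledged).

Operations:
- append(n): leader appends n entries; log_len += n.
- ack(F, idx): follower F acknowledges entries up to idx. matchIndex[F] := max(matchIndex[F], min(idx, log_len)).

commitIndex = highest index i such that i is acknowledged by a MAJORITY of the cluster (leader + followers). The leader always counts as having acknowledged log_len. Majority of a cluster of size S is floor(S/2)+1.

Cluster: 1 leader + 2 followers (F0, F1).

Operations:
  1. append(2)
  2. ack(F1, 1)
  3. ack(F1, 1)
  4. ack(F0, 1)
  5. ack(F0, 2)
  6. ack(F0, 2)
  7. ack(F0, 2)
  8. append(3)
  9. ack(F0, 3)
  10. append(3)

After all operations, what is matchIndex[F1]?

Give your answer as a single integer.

Answer: 1

Derivation:
Op 1: append 2 -> log_len=2
Op 2: F1 acks idx 1 -> match: F0=0 F1=1; commitIndex=1
Op 3: F1 acks idx 1 -> match: F0=0 F1=1; commitIndex=1
Op 4: F0 acks idx 1 -> match: F0=1 F1=1; commitIndex=1
Op 5: F0 acks idx 2 -> match: F0=2 F1=1; commitIndex=2
Op 6: F0 acks idx 2 -> match: F0=2 F1=1; commitIndex=2
Op 7: F0 acks idx 2 -> match: F0=2 F1=1; commitIndex=2
Op 8: append 3 -> log_len=5
Op 9: F0 acks idx 3 -> match: F0=3 F1=1; commitIndex=3
Op 10: append 3 -> log_len=8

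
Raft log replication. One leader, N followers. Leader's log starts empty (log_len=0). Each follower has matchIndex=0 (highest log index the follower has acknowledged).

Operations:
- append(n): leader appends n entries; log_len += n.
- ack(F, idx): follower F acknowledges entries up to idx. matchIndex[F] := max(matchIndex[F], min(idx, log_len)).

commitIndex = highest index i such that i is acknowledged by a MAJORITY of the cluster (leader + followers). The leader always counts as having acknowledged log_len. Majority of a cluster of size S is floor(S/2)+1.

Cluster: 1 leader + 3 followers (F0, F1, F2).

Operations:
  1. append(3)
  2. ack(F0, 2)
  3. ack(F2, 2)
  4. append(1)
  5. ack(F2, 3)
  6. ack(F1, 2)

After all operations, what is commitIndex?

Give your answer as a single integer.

Op 1: append 3 -> log_len=3
Op 2: F0 acks idx 2 -> match: F0=2 F1=0 F2=0; commitIndex=0
Op 3: F2 acks idx 2 -> match: F0=2 F1=0 F2=2; commitIndex=2
Op 4: append 1 -> log_len=4
Op 5: F2 acks idx 3 -> match: F0=2 F1=0 F2=3; commitIndex=2
Op 6: F1 acks idx 2 -> match: F0=2 F1=2 F2=3; commitIndex=2

Answer: 2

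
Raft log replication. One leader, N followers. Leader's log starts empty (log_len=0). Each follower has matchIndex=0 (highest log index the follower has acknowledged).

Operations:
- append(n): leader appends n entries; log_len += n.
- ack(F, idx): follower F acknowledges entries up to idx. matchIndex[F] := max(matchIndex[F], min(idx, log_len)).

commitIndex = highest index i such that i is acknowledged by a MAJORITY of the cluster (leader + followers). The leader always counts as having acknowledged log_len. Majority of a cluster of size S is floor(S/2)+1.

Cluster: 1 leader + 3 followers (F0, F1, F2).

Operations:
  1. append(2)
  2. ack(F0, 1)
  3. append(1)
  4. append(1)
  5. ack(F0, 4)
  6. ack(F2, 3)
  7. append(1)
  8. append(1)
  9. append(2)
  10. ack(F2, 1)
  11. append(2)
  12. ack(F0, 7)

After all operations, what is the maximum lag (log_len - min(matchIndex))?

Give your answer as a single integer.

Op 1: append 2 -> log_len=2
Op 2: F0 acks idx 1 -> match: F0=1 F1=0 F2=0; commitIndex=0
Op 3: append 1 -> log_len=3
Op 4: append 1 -> log_len=4
Op 5: F0 acks idx 4 -> match: F0=4 F1=0 F2=0; commitIndex=0
Op 6: F2 acks idx 3 -> match: F0=4 F1=0 F2=3; commitIndex=3
Op 7: append 1 -> log_len=5
Op 8: append 1 -> log_len=6
Op 9: append 2 -> log_len=8
Op 10: F2 acks idx 1 -> match: F0=4 F1=0 F2=3; commitIndex=3
Op 11: append 2 -> log_len=10
Op 12: F0 acks idx 7 -> match: F0=7 F1=0 F2=3; commitIndex=3

Answer: 10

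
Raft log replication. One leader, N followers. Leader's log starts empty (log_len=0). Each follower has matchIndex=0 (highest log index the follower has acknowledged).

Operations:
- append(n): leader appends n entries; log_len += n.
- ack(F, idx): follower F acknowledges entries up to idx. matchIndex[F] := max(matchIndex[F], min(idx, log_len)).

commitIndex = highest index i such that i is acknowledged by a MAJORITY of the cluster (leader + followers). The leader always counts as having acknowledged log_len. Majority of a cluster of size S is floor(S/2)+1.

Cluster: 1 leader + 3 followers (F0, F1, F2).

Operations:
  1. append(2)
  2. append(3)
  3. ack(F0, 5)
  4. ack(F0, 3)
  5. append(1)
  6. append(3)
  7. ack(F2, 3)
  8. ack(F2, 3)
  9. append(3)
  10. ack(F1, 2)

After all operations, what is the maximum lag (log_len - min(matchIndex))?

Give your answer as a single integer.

Op 1: append 2 -> log_len=2
Op 2: append 3 -> log_len=5
Op 3: F0 acks idx 5 -> match: F0=5 F1=0 F2=0; commitIndex=0
Op 4: F0 acks idx 3 -> match: F0=5 F1=0 F2=0; commitIndex=0
Op 5: append 1 -> log_len=6
Op 6: append 3 -> log_len=9
Op 7: F2 acks idx 3 -> match: F0=5 F1=0 F2=3; commitIndex=3
Op 8: F2 acks idx 3 -> match: F0=5 F1=0 F2=3; commitIndex=3
Op 9: append 3 -> log_len=12
Op 10: F1 acks idx 2 -> match: F0=5 F1=2 F2=3; commitIndex=3

Answer: 10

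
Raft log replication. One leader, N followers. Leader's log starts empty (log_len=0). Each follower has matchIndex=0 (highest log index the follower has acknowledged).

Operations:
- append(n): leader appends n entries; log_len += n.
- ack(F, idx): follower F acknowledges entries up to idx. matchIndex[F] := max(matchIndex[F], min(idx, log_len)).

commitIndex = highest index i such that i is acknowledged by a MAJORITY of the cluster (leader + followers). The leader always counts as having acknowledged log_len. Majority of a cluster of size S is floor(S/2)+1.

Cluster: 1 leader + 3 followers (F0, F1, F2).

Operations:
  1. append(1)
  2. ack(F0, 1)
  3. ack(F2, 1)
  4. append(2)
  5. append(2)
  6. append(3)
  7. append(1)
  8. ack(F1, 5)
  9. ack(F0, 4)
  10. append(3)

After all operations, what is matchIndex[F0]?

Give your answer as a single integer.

Op 1: append 1 -> log_len=1
Op 2: F0 acks idx 1 -> match: F0=1 F1=0 F2=0; commitIndex=0
Op 3: F2 acks idx 1 -> match: F0=1 F1=0 F2=1; commitIndex=1
Op 4: append 2 -> log_len=3
Op 5: append 2 -> log_len=5
Op 6: append 3 -> log_len=8
Op 7: append 1 -> log_len=9
Op 8: F1 acks idx 5 -> match: F0=1 F1=5 F2=1; commitIndex=1
Op 9: F0 acks idx 4 -> match: F0=4 F1=5 F2=1; commitIndex=4
Op 10: append 3 -> log_len=12

Answer: 4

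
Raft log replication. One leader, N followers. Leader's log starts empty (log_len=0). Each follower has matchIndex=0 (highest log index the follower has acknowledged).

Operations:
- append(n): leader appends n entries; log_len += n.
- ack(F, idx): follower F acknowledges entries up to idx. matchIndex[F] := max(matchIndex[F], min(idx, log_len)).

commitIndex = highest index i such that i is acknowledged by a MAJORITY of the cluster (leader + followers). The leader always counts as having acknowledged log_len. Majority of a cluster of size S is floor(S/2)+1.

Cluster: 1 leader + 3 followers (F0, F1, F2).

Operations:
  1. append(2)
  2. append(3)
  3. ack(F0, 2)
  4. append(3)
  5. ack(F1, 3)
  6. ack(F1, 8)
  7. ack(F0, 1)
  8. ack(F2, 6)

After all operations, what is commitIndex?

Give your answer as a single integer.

Op 1: append 2 -> log_len=2
Op 2: append 3 -> log_len=5
Op 3: F0 acks idx 2 -> match: F0=2 F1=0 F2=0; commitIndex=0
Op 4: append 3 -> log_len=8
Op 5: F1 acks idx 3 -> match: F0=2 F1=3 F2=0; commitIndex=2
Op 6: F1 acks idx 8 -> match: F0=2 F1=8 F2=0; commitIndex=2
Op 7: F0 acks idx 1 -> match: F0=2 F1=8 F2=0; commitIndex=2
Op 8: F2 acks idx 6 -> match: F0=2 F1=8 F2=6; commitIndex=6

Answer: 6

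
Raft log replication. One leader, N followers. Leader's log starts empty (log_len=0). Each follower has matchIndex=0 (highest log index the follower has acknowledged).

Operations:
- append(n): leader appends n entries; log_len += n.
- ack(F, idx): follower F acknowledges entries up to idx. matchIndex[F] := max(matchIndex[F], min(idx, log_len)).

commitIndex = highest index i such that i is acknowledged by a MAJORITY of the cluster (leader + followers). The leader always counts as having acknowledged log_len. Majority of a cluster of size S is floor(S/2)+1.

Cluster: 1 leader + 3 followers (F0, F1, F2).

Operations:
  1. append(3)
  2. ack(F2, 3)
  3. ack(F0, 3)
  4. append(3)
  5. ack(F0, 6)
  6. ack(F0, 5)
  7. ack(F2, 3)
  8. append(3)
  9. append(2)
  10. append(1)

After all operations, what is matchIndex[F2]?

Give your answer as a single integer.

Answer: 3

Derivation:
Op 1: append 3 -> log_len=3
Op 2: F2 acks idx 3 -> match: F0=0 F1=0 F2=3; commitIndex=0
Op 3: F0 acks idx 3 -> match: F0=3 F1=0 F2=3; commitIndex=3
Op 4: append 3 -> log_len=6
Op 5: F0 acks idx 6 -> match: F0=6 F1=0 F2=3; commitIndex=3
Op 6: F0 acks idx 5 -> match: F0=6 F1=0 F2=3; commitIndex=3
Op 7: F2 acks idx 3 -> match: F0=6 F1=0 F2=3; commitIndex=3
Op 8: append 3 -> log_len=9
Op 9: append 2 -> log_len=11
Op 10: append 1 -> log_len=12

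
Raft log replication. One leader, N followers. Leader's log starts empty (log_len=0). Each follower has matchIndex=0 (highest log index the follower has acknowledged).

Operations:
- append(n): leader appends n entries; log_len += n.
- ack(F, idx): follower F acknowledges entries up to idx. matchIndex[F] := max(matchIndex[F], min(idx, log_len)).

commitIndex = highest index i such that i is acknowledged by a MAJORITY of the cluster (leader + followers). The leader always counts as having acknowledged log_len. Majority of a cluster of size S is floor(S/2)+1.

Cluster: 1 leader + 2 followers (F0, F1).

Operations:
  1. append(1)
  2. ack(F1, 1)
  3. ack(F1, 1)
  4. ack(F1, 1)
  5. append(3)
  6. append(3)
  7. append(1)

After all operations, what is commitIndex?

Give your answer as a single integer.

Op 1: append 1 -> log_len=1
Op 2: F1 acks idx 1 -> match: F0=0 F1=1; commitIndex=1
Op 3: F1 acks idx 1 -> match: F0=0 F1=1; commitIndex=1
Op 4: F1 acks idx 1 -> match: F0=0 F1=1; commitIndex=1
Op 5: append 3 -> log_len=4
Op 6: append 3 -> log_len=7
Op 7: append 1 -> log_len=8

Answer: 1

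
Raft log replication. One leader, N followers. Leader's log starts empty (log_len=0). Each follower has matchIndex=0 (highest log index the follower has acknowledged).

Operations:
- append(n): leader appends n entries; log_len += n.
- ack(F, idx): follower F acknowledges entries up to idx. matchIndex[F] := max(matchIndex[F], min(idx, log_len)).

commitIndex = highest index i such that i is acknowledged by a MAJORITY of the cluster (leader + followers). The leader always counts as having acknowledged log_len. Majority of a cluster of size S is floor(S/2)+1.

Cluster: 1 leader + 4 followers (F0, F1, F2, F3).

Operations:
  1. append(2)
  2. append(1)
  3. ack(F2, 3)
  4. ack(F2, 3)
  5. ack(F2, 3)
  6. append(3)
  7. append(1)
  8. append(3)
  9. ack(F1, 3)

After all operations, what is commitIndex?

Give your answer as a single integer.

Op 1: append 2 -> log_len=2
Op 2: append 1 -> log_len=3
Op 3: F2 acks idx 3 -> match: F0=0 F1=0 F2=3 F3=0; commitIndex=0
Op 4: F2 acks idx 3 -> match: F0=0 F1=0 F2=3 F3=0; commitIndex=0
Op 5: F2 acks idx 3 -> match: F0=0 F1=0 F2=3 F3=0; commitIndex=0
Op 6: append 3 -> log_len=6
Op 7: append 1 -> log_len=7
Op 8: append 3 -> log_len=10
Op 9: F1 acks idx 3 -> match: F0=0 F1=3 F2=3 F3=0; commitIndex=3

Answer: 3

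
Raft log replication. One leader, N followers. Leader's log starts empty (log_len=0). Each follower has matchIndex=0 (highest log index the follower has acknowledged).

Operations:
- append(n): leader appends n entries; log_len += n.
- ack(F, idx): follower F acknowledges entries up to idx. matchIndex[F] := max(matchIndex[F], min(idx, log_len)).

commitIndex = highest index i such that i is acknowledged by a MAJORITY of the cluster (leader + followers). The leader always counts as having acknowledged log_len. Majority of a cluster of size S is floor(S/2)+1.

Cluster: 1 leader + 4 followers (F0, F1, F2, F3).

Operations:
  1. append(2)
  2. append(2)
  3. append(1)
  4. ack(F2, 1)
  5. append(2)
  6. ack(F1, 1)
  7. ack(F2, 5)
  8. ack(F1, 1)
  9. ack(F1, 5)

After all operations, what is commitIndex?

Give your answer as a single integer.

Answer: 5

Derivation:
Op 1: append 2 -> log_len=2
Op 2: append 2 -> log_len=4
Op 3: append 1 -> log_len=5
Op 4: F2 acks idx 1 -> match: F0=0 F1=0 F2=1 F3=0; commitIndex=0
Op 5: append 2 -> log_len=7
Op 6: F1 acks idx 1 -> match: F0=0 F1=1 F2=1 F3=0; commitIndex=1
Op 7: F2 acks idx 5 -> match: F0=0 F1=1 F2=5 F3=0; commitIndex=1
Op 8: F1 acks idx 1 -> match: F0=0 F1=1 F2=5 F3=0; commitIndex=1
Op 9: F1 acks idx 5 -> match: F0=0 F1=5 F2=5 F3=0; commitIndex=5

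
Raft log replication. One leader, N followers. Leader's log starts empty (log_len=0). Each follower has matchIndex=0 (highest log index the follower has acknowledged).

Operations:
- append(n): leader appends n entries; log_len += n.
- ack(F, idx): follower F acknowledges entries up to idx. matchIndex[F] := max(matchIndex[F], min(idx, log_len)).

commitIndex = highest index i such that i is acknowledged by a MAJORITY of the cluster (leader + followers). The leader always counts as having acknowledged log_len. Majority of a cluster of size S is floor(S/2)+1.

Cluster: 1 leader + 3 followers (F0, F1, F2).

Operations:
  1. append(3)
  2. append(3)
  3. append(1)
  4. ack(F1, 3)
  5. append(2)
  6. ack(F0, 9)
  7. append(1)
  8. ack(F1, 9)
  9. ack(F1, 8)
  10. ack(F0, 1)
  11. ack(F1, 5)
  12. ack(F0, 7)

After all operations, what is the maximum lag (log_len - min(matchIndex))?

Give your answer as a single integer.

Op 1: append 3 -> log_len=3
Op 2: append 3 -> log_len=6
Op 3: append 1 -> log_len=7
Op 4: F1 acks idx 3 -> match: F0=0 F1=3 F2=0; commitIndex=0
Op 5: append 2 -> log_len=9
Op 6: F0 acks idx 9 -> match: F0=9 F1=3 F2=0; commitIndex=3
Op 7: append 1 -> log_len=10
Op 8: F1 acks idx 9 -> match: F0=9 F1=9 F2=0; commitIndex=9
Op 9: F1 acks idx 8 -> match: F0=9 F1=9 F2=0; commitIndex=9
Op 10: F0 acks idx 1 -> match: F0=9 F1=9 F2=0; commitIndex=9
Op 11: F1 acks idx 5 -> match: F0=9 F1=9 F2=0; commitIndex=9
Op 12: F0 acks idx 7 -> match: F0=9 F1=9 F2=0; commitIndex=9

Answer: 10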